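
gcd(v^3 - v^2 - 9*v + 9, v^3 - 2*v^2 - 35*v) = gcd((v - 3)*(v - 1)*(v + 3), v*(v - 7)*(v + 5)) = 1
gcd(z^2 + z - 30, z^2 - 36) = z + 6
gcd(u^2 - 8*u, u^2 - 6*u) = u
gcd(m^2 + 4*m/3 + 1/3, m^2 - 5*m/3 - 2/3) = m + 1/3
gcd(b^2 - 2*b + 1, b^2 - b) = b - 1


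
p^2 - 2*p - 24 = (p - 6)*(p + 4)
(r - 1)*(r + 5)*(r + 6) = r^3 + 10*r^2 + 19*r - 30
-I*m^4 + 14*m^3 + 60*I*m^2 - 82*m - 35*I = (m + I)*(m + 5*I)*(m + 7*I)*(-I*m + 1)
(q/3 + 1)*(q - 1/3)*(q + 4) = q^3/3 + 20*q^2/9 + 29*q/9 - 4/3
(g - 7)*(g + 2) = g^2 - 5*g - 14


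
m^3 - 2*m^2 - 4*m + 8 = (m - 2)^2*(m + 2)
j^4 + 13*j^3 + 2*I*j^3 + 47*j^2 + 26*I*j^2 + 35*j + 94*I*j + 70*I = (j + 1)*(j + 5)*(j + 7)*(j + 2*I)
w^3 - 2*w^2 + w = w*(w - 1)^2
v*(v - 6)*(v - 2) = v^3 - 8*v^2 + 12*v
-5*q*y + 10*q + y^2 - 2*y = (-5*q + y)*(y - 2)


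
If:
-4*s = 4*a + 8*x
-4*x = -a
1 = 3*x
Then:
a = 4/3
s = -2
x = 1/3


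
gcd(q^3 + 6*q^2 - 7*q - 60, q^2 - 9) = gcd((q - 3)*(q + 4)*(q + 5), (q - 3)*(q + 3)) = q - 3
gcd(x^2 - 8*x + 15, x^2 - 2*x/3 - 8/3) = 1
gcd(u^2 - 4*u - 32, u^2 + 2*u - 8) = u + 4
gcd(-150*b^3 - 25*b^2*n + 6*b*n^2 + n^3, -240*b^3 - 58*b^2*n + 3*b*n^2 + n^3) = 30*b^2 + 11*b*n + n^2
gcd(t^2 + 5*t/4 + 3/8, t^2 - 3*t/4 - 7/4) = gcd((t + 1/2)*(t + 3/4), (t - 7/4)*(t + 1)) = 1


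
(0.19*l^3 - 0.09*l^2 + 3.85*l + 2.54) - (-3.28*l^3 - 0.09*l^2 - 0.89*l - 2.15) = 3.47*l^3 + 4.74*l + 4.69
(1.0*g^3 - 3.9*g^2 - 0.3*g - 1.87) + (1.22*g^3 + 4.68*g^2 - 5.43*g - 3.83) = 2.22*g^3 + 0.78*g^2 - 5.73*g - 5.7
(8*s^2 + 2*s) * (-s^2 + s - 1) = -8*s^4 + 6*s^3 - 6*s^2 - 2*s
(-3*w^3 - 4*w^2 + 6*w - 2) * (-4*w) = 12*w^4 + 16*w^3 - 24*w^2 + 8*w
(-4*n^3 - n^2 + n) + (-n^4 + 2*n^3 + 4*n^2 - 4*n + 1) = -n^4 - 2*n^3 + 3*n^2 - 3*n + 1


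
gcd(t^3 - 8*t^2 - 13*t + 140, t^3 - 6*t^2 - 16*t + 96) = t + 4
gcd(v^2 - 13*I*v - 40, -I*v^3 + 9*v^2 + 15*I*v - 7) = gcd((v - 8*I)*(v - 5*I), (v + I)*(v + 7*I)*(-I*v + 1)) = 1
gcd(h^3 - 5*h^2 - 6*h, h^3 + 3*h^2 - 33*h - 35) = h + 1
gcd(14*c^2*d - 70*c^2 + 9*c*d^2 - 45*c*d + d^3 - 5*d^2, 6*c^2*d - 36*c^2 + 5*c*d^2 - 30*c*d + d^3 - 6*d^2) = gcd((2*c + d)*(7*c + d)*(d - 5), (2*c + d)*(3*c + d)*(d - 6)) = 2*c + d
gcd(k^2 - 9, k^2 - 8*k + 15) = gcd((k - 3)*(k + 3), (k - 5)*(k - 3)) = k - 3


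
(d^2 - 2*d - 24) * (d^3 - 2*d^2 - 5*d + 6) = d^5 - 4*d^4 - 25*d^3 + 64*d^2 + 108*d - 144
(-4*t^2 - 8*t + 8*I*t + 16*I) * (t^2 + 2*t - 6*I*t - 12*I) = -4*t^4 - 16*t^3 + 32*I*t^3 + 32*t^2 + 128*I*t^2 + 192*t + 128*I*t + 192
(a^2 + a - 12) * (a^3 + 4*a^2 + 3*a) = a^5 + 5*a^4 - 5*a^3 - 45*a^2 - 36*a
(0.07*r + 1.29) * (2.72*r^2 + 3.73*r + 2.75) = 0.1904*r^3 + 3.7699*r^2 + 5.0042*r + 3.5475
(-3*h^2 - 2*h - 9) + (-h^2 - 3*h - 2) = -4*h^2 - 5*h - 11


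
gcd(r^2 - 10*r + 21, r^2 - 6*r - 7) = r - 7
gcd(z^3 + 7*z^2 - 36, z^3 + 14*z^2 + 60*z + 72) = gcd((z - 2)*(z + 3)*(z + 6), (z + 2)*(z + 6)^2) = z + 6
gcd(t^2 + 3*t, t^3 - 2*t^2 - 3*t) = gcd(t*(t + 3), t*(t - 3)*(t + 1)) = t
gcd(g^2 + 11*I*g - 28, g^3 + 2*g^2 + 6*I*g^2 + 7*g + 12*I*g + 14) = g + 7*I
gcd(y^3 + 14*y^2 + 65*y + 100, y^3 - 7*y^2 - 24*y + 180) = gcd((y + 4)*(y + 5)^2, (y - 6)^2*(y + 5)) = y + 5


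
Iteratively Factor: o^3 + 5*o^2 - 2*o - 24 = (o + 3)*(o^2 + 2*o - 8) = (o + 3)*(o + 4)*(o - 2)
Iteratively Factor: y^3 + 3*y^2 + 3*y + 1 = (y + 1)*(y^2 + 2*y + 1) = (y + 1)^2*(y + 1)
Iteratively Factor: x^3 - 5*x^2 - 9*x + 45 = (x - 3)*(x^2 - 2*x - 15) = (x - 5)*(x - 3)*(x + 3)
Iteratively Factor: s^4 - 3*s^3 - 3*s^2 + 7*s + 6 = (s - 3)*(s^3 - 3*s - 2) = (s - 3)*(s + 1)*(s^2 - s - 2) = (s - 3)*(s + 1)^2*(s - 2)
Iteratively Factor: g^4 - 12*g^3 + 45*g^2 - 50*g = (g - 5)*(g^3 - 7*g^2 + 10*g) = g*(g - 5)*(g^2 - 7*g + 10) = g*(g - 5)^2*(g - 2)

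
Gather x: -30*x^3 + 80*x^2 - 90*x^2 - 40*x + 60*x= -30*x^3 - 10*x^2 + 20*x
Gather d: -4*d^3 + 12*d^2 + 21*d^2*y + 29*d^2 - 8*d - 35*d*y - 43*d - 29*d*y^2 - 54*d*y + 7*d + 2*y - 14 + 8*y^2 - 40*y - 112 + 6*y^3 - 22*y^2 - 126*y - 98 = -4*d^3 + d^2*(21*y + 41) + d*(-29*y^2 - 89*y - 44) + 6*y^3 - 14*y^2 - 164*y - 224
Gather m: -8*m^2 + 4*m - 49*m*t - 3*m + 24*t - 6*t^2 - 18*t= -8*m^2 + m*(1 - 49*t) - 6*t^2 + 6*t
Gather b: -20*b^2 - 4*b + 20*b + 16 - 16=-20*b^2 + 16*b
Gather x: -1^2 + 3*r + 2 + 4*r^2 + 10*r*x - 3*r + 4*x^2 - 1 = 4*r^2 + 10*r*x + 4*x^2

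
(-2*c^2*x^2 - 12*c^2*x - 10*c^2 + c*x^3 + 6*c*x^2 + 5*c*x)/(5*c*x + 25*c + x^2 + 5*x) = c*(-2*c*x - 2*c + x^2 + x)/(5*c + x)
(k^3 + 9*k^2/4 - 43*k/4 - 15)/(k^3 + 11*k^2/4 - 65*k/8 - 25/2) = 2*(k - 3)/(2*k - 5)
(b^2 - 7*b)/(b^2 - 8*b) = (b - 7)/(b - 8)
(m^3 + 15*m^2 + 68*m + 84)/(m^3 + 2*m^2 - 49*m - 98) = (m + 6)/(m - 7)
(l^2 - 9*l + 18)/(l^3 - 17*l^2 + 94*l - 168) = (l - 3)/(l^2 - 11*l + 28)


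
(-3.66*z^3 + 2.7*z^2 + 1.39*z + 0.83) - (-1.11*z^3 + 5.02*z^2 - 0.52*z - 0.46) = -2.55*z^3 - 2.32*z^2 + 1.91*z + 1.29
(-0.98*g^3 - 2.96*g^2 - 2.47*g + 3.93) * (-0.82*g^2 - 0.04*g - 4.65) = 0.8036*g^5 + 2.4664*g^4 + 6.7008*g^3 + 10.6402*g^2 + 11.3283*g - 18.2745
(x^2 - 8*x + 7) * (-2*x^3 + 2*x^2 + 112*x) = -2*x^5 + 18*x^4 + 82*x^3 - 882*x^2 + 784*x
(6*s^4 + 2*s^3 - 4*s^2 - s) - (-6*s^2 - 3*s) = 6*s^4 + 2*s^3 + 2*s^2 + 2*s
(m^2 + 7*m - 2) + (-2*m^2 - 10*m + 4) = -m^2 - 3*m + 2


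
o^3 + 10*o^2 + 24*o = o*(o + 4)*(o + 6)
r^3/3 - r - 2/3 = (r/3 + 1/3)*(r - 2)*(r + 1)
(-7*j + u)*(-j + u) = 7*j^2 - 8*j*u + u^2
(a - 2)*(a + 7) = a^2 + 5*a - 14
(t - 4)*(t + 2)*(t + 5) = t^3 + 3*t^2 - 18*t - 40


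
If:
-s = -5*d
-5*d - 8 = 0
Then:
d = -8/5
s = -8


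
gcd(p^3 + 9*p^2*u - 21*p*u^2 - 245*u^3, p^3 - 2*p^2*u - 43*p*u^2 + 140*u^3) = p^2 + 2*p*u - 35*u^2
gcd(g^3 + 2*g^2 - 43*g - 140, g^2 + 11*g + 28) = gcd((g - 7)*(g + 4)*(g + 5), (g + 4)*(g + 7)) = g + 4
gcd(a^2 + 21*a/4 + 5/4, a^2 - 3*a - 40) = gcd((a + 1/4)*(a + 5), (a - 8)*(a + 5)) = a + 5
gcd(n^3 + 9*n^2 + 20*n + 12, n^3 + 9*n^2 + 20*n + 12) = n^3 + 9*n^2 + 20*n + 12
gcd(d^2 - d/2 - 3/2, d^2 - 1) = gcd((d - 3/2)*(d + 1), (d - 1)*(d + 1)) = d + 1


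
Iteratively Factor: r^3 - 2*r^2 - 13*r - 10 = (r + 2)*(r^2 - 4*r - 5) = (r - 5)*(r + 2)*(r + 1)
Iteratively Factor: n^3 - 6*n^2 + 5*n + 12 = (n - 3)*(n^2 - 3*n - 4) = (n - 3)*(n + 1)*(n - 4)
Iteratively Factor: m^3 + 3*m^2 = (m + 3)*(m^2) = m*(m + 3)*(m)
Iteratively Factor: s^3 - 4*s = (s)*(s^2 - 4) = s*(s - 2)*(s + 2)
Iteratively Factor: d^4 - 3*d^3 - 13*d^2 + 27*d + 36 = (d - 3)*(d^3 - 13*d - 12) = (d - 3)*(d + 1)*(d^2 - d - 12) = (d - 3)*(d + 1)*(d + 3)*(d - 4)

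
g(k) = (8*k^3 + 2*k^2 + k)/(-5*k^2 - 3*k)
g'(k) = (10*k + 3)*(8*k^3 + 2*k^2 + k)/(-5*k^2 - 3*k)^2 + (24*k^2 + 4*k + 1)/(-5*k^2 - 3*k)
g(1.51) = -2.11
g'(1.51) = -1.48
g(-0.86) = 4.00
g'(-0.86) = 6.33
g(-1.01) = 3.48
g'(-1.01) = 1.59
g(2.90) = -4.23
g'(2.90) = -1.56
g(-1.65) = 3.71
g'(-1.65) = -1.11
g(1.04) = -1.43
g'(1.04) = -1.40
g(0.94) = -1.29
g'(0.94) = -1.37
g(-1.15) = 3.37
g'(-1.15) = 0.17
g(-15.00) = 24.60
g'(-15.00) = -1.60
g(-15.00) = 24.60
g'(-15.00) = -1.60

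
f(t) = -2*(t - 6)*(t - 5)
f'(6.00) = -2.00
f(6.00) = 0.00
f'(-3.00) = 34.00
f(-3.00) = -144.00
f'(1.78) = 14.88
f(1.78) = -27.18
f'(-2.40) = 31.60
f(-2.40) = -124.32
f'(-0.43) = 23.72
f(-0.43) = -69.83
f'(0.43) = 20.28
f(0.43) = -50.91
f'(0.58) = 19.68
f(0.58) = -47.91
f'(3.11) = 9.56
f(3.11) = -10.92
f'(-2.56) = 32.24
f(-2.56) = -129.43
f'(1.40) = 16.40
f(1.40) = -33.12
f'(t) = 22 - 4*t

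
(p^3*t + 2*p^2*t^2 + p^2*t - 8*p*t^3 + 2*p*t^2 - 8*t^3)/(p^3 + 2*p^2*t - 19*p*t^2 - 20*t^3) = t*(p^3 + 2*p^2*t + p^2 - 8*p*t^2 + 2*p*t - 8*t^2)/(p^3 + 2*p^2*t - 19*p*t^2 - 20*t^3)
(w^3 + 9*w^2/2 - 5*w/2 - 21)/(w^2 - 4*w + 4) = (2*w^2 + 13*w + 21)/(2*(w - 2))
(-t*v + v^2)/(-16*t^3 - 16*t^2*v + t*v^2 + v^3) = v*(t - v)/(16*t^3 + 16*t^2*v - t*v^2 - v^3)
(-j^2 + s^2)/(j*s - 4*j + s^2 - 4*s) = (-j + s)/(s - 4)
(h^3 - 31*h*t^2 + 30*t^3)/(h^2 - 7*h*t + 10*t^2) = (-h^2 - 5*h*t + 6*t^2)/(-h + 2*t)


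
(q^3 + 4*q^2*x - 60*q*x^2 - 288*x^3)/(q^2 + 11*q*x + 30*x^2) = (q^2 - 2*q*x - 48*x^2)/(q + 5*x)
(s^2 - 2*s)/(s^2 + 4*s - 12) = s/(s + 6)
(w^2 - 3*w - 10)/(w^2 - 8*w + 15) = (w + 2)/(w - 3)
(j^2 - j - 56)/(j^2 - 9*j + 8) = (j + 7)/(j - 1)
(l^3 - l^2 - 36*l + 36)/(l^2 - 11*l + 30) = (l^2 + 5*l - 6)/(l - 5)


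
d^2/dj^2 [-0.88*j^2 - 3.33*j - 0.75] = -1.76000000000000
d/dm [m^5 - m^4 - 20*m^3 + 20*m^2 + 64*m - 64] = 5*m^4 - 4*m^3 - 60*m^2 + 40*m + 64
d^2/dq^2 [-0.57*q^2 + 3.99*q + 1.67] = -1.14000000000000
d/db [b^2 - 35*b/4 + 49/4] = 2*b - 35/4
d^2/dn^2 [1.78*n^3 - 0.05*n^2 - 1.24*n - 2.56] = 10.68*n - 0.1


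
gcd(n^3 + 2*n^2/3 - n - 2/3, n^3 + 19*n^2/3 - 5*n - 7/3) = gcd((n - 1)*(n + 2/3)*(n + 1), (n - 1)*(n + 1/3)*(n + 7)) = n - 1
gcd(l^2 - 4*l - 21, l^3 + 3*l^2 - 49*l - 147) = l^2 - 4*l - 21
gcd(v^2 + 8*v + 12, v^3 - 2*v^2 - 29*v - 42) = v + 2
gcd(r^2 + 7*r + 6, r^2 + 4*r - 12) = r + 6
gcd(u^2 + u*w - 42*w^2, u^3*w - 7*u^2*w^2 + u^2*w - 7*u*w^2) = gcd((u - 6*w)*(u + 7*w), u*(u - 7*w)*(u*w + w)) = 1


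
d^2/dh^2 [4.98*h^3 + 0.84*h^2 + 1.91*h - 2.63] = 29.88*h + 1.68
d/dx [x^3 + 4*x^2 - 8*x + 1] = 3*x^2 + 8*x - 8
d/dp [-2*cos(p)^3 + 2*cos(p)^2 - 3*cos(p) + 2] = (6*cos(p)^2 - 4*cos(p) + 3)*sin(p)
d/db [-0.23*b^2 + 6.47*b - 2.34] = 6.47 - 0.46*b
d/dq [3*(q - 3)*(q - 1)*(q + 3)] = 9*q^2 - 6*q - 27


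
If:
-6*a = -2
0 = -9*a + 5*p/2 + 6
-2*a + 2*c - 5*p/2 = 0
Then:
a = 1/3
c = -7/6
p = -6/5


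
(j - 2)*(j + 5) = j^2 + 3*j - 10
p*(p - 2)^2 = p^3 - 4*p^2 + 4*p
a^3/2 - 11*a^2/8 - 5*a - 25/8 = (a/2 + 1/2)*(a - 5)*(a + 5/4)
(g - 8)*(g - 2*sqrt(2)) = g^2 - 8*g - 2*sqrt(2)*g + 16*sqrt(2)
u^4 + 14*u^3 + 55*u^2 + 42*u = u*(u + 1)*(u + 6)*(u + 7)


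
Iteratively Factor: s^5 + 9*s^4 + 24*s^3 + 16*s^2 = (s)*(s^4 + 9*s^3 + 24*s^2 + 16*s) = s^2*(s^3 + 9*s^2 + 24*s + 16) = s^2*(s + 1)*(s^2 + 8*s + 16) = s^2*(s + 1)*(s + 4)*(s + 4)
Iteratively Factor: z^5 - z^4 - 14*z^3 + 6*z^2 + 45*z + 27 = (z + 1)*(z^4 - 2*z^3 - 12*z^2 + 18*z + 27) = (z + 1)*(z + 3)*(z^3 - 5*z^2 + 3*z + 9) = (z - 3)*(z + 1)*(z + 3)*(z^2 - 2*z - 3) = (z - 3)^2*(z + 1)*(z + 3)*(z + 1)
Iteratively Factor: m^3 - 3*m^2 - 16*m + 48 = (m - 3)*(m^2 - 16) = (m - 3)*(m + 4)*(m - 4)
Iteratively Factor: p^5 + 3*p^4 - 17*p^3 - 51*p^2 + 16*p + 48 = (p + 4)*(p^4 - p^3 - 13*p^2 + p + 12) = (p + 3)*(p + 4)*(p^3 - 4*p^2 - p + 4) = (p - 4)*(p + 3)*(p + 4)*(p^2 - 1) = (p - 4)*(p + 1)*(p + 3)*(p + 4)*(p - 1)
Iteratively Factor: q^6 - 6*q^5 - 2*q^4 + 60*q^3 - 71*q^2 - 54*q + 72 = (q + 1)*(q^5 - 7*q^4 + 5*q^3 + 55*q^2 - 126*q + 72) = (q - 1)*(q + 1)*(q^4 - 6*q^3 - q^2 + 54*q - 72) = (q - 3)*(q - 1)*(q + 1)*(q^3 - 3*q^2 - 10*q + 24) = (q - 3)*(q - 2)*(q - 1)*(q + 1)*(q^2 - q - 12) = (q - 3)*(q - 2)*(q - 1)*(q + 1)*(q + 3)*(q - 4)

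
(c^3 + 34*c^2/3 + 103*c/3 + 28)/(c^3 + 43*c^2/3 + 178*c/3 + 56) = (c + 3)/(c + 6)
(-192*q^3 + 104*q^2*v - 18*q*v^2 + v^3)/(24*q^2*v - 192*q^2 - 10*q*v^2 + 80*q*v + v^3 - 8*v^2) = (-8*q + v)/(v - 8)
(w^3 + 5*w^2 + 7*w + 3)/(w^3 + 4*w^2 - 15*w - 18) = (w^2 + 4*w + 3)/(w^2 + 3*w - 18)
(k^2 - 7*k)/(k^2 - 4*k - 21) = k/(k + 3)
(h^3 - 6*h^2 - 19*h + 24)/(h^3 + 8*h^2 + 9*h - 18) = (h - 8)/(h + 6)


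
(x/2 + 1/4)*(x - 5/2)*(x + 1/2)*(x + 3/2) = x^4/2 - 9*x^2/4 - 2*x - 15/32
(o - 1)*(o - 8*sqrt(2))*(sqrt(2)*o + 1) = sqrt(2)*o^3 - 15*o^2 - sqrt(2)*o^2 - 8*sqrt(2)*o + 15*o + 8*sqrt(2)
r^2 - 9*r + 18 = (r - 6)*(r - 3)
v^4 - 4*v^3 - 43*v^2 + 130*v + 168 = (v - 7)*(v - 4)*(v + 1)*(v + 6)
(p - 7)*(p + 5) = p^2 - 2*p - 35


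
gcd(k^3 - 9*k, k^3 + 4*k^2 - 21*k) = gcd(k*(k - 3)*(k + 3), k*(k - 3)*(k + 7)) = k^2 - 3*k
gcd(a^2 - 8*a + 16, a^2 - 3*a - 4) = a - 4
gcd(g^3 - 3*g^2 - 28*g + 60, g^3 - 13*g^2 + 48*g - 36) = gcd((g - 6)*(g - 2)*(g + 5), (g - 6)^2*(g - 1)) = g - 6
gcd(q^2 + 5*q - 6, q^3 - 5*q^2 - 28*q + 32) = q - 1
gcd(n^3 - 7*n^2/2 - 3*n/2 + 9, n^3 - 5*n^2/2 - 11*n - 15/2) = n + 3/2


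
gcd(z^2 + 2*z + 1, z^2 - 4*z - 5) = z + 1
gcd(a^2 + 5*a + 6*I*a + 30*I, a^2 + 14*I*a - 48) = a + 6*I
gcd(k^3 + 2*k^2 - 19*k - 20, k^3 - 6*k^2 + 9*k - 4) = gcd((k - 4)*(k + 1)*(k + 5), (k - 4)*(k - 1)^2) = k - 4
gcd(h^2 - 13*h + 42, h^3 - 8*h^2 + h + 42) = h - 7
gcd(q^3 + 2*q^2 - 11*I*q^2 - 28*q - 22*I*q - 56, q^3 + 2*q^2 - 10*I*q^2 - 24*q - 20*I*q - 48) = q^2 + q*(2 - 4*I) - 8*I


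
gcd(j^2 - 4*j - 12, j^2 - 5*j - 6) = j - 6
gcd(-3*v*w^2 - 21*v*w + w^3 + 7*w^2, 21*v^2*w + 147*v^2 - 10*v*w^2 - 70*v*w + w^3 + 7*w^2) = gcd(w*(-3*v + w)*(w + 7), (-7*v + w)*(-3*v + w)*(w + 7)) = 3*v*w + 21*v - w^2 - 7*w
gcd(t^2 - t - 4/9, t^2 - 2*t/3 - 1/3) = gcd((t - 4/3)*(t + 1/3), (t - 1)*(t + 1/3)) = t + 1/3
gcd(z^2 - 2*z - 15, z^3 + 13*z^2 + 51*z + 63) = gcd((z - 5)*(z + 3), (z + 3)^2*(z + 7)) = z + 3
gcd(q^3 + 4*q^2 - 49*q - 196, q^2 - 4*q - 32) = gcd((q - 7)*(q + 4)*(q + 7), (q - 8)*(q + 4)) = q + 4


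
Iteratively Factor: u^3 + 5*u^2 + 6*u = (u)*(u^2 + 5*u + 6) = u*(u + 2)*(u + 3)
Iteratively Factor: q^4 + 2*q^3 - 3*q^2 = (q)*(q^3 + 2*q^2 - 3*q) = q*(q - 1)*(q^2 + 3*q) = q*(q - 1)*(q + 3)*(q)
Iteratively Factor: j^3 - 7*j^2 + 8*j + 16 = (j + 1)*(j^2 - 8*j + 16) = (j - 4)*(j + 1)*(j - 4)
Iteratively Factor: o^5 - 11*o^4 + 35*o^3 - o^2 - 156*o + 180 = (o + 2)*(o^4 - 13*o^3 + 61*o^2 - 123*o + 90) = (o - 3)*(o + 2)*(o^3 - 10*o^2 + 31*o - 30) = (o - 5)*(o - 3)*(o + 2)*(o^2 - 5*o + 6) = (o - 5)*(o - 3)*(o - 2)*(o + 2)*(o - 3)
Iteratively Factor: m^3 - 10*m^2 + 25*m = (m - 5)*(m^2 - 5*m) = m*(m - 5)*(m - 5)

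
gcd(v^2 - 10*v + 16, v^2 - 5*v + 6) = v - 2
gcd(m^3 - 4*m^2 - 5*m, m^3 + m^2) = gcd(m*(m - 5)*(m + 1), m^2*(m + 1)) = m^2 + m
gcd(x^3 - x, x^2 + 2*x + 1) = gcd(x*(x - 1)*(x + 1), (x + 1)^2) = x + 1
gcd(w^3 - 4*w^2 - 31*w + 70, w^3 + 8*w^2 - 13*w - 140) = w + 5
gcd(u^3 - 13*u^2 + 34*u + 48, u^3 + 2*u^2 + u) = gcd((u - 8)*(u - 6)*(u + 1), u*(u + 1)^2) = u + 1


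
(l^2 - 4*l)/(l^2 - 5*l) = (l - 4)/(l - 5)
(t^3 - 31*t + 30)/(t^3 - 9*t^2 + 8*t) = (t^2 + t - 30)/(t*(t - 8))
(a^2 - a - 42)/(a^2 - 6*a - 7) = (a + 6)/(a + 1)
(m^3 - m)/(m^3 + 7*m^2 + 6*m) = (m - 1)/(m + 6)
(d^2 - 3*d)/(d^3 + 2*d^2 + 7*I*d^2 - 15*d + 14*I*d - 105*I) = d/(d^2 + d*(5 + 7*I) + 35*I)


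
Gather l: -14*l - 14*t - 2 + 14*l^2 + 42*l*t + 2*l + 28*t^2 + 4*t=14*l^2 + l*(42*t - 12) + 28*t^2 - 10*t - 2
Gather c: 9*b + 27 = 9*b + 27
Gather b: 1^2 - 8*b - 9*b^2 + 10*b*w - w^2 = -9*b^2 + b*(10*w - 8) - w^2 + 1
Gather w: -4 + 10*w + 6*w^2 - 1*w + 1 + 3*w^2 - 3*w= 9*w^2 + 6*w - 3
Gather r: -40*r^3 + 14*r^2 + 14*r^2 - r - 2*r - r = -40*r^3 + 28*r^2 - 4*r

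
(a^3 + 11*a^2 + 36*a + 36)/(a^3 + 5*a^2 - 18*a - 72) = (a + 2)/(a - 4)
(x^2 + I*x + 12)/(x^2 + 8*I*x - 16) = (x - 3*I)/(x + 4*I)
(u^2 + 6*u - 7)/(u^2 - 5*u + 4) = (u + 7)/(u - 4)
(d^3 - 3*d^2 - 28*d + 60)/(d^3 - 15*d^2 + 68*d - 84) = (d + 5)/(d - 7)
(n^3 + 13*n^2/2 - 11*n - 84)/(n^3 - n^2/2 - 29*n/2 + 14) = (n + 6)/(n - 1)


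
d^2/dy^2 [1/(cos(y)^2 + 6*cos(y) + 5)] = (-8*sin(y)^4 + 36*sin(y)^2 + 105*cos(y) - 9*cos(3*y) + 96)/(2*(cos(y) + 1)^3*(cos(y) + 5)^3)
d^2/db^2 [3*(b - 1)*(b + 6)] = 6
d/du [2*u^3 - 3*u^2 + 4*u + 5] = 6*u^2 - 6*u + 4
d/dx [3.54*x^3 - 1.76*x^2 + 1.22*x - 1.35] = 10.62*x^2 - 3.52*x + 1.22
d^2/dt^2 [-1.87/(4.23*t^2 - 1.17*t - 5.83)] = (-66.919446*t^2 + 18.509634*t + 1.87*(8.46*t - 1.17)*(16.92*t - 2.34) + 92.231766)/(-4.23*t^2 + 1.17*t + 5.83)^3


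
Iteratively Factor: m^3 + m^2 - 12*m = (m - 3)*(m^2 + 4*m) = (m - 3)*(m + 4)*(m)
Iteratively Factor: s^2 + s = (s + 1)*(s)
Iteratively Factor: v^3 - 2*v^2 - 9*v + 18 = (v - 3)*(v^2 + v - 6) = (v - 3)*(v - 2)*(v + 3)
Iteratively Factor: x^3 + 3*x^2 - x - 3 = (x - 1)*(x^2 + 4*x + 3) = (x - 1)*(x + 1)*(x + 3)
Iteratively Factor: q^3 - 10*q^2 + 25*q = (q - 5)*(q^2 - 5*q) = (q - 5)^2*(q)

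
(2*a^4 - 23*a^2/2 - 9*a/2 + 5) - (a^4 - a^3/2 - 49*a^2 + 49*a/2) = a^4 + a^3/2 + 75*a^2/2 - 29*a + 5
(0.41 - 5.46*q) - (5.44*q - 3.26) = 3.67 - 10.9*q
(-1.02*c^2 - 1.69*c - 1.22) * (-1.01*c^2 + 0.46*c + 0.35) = 1.0302*c^4 + 1.2377*c^3 + 0.0978000000000001*c^2 - 1.1527*c - 0.427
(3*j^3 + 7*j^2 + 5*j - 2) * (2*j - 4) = 6*j^4 + 2*j^3 - 18*j^2 - 24*j + 8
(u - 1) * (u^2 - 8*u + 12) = u^3 - 9*u^2 + 20*u - 12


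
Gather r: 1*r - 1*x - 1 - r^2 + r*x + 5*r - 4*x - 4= -r^2 + r*(x + 6) - 5*x - 5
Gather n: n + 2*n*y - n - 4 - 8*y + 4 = 2*n*y - 8*y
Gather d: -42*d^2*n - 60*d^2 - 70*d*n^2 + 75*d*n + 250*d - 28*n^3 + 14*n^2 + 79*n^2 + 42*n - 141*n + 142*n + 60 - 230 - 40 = d^2*(-42*n - 60) + d*(-70*n^2 + 75*n + 250) - 28*n^3 + 93*n^2 + 43*n - 210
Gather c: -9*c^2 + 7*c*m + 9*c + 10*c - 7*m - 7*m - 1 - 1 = -9*c^2 + c*(7*m + 19) - 14*m - 2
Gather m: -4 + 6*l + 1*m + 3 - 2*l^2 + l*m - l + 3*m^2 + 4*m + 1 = -2*l^2 + 5*l + 3*m^2 + m*(l + 5)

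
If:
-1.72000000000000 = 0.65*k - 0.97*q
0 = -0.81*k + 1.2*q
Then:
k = 362.11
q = 244.42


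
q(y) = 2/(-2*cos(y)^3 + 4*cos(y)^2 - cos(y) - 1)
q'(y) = 2*(-6*sin(y)*cos(y)^2 + 8*sin(y)*cos(y) - sin(y))/(-2*cos(y)^3 + 4*cos(y)^2 - cos(y) - 1)^2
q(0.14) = -200.53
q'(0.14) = 2913.86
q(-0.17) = -134.91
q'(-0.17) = -1626.44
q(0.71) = -6.06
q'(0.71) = 19.32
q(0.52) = -12.31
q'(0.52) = 53.58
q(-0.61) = -8.56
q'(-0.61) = -32.03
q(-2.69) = 0.44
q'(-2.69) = 0.54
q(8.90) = 0.48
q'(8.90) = -0.72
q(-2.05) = 3.94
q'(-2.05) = 41.10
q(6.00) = -46.65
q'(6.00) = -349.52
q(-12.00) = -10.14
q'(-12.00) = 40.76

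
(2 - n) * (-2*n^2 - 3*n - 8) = 2*n^3 - n^2 + 2*n - 16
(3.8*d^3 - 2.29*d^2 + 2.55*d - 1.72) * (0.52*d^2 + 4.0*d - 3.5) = 1.976*d^5 + 14.0092*d^4 - 21.134*d^3 + 17.3206*d^2 - 15.805*d + 6.02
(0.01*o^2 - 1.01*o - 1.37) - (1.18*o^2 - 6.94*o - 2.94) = -1.17*o^2 + 5.93*o + 1.57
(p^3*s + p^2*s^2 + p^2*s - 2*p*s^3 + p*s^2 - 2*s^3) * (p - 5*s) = p^4*s - 4*p^3*s^2 + p^3*s - 7*p^2*s^3 - 4*p^2*s^2 + 10*p*s^4 - 7*p*s^3 + 10*s^4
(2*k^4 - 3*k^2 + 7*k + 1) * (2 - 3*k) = -6*k^5 + 4*k^4 + 9*k^3 - 27*k^2 + 11*k + 2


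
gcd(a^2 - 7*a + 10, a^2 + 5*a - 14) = a - 2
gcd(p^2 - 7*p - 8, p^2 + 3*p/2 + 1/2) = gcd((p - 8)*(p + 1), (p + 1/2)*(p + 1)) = p + 1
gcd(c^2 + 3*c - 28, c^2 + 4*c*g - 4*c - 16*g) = c - 4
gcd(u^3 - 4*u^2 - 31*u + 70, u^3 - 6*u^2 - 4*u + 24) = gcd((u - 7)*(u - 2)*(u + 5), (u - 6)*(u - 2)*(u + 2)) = u - 2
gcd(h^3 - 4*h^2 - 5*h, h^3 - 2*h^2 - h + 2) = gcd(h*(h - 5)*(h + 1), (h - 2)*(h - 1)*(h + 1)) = h + 1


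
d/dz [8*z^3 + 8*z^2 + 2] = 8*z*(3*z + 2)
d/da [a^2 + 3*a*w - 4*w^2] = 2*a + 3*w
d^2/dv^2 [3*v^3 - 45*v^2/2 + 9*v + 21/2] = 18*v - 45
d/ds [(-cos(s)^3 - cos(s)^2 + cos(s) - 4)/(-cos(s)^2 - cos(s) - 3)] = (-sin(s)^4 + 2*sin(s)^2*cos(s) + 13*sin(s)^2 - 5)*sin(s)/(cos(s)^2 + cos(s) + 3)^2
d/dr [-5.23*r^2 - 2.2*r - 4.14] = -10.46*r - 2.2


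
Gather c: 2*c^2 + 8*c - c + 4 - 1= 2*c^2 + 7*c + 3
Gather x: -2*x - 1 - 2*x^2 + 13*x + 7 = -2*x^2 + 11*x + 6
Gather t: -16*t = -16*t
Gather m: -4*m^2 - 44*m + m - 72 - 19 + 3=-4*m^2 - 43*m - 88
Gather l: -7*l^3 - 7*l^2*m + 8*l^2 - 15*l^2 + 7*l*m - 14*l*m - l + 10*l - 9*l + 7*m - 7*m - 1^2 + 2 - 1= -7*l^3 + l^2*(-7*m - 7) - 7*l*m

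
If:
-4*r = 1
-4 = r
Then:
No Solution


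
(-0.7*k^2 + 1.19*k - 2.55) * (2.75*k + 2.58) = -1.925*k^3 + 1.4665*k^2 - 3.9423*k - 6.579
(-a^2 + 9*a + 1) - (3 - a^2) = 9*a - 2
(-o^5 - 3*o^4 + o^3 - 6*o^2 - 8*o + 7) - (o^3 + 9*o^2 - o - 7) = -o^5 - 3*o^4 - 15*o^2 - 7*o + 14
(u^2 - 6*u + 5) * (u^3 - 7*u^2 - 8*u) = u^5 - 13*u^4 + 39*u^3 + 13*u^2 - 40*u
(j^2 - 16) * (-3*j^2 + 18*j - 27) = -3*j^4 + 18*j^3 + 21*j^2 - 288*j + 432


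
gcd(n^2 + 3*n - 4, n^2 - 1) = n - 1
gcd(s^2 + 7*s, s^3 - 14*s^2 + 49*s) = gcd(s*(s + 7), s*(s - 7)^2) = s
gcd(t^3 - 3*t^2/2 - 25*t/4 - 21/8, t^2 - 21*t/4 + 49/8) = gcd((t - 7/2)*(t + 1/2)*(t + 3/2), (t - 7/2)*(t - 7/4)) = t - 7/2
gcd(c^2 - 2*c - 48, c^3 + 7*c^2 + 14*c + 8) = 1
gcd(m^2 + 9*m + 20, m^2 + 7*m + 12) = m + 4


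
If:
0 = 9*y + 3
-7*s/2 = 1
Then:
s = -2/7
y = -1/3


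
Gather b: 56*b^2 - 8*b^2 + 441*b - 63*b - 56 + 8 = 48*b^2 + 378*b - 48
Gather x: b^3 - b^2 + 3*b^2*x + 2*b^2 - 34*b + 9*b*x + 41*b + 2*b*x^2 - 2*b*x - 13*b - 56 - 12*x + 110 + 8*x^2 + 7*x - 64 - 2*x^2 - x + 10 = b^3 + b^2 - 6*b + x^2*(2*b + 6) + x*(3*b^2 + 7*b - 6)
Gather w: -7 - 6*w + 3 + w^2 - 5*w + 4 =w^2 - 11*w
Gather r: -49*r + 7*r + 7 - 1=6 - 42*r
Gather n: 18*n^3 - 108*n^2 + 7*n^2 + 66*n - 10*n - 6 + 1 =18*n^3 - 101*n^2 + 56*n - 5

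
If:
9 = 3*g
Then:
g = 3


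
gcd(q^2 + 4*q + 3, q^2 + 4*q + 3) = q^2 + 4*q + 3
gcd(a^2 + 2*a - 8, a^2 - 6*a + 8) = a - 2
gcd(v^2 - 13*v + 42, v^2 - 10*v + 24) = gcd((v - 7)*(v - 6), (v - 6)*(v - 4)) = v - 6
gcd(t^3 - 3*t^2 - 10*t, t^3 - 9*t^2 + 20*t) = t^2 - 5*t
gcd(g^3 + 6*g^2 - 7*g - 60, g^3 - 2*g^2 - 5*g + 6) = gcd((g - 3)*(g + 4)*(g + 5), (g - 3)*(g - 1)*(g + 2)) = g - 3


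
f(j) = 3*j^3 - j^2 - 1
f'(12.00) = 1272.00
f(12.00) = 5039.00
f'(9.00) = 711.00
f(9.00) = 2105.00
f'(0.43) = 0.80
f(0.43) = -0.95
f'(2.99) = 74.48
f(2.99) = 70.25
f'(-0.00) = 0.00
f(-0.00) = -1.00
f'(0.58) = 1.87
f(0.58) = -0.75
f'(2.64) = 57.45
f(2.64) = 47.23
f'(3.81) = 123.02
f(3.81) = 150.40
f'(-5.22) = 255.68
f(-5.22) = -454.96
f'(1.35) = 13.70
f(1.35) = 4.56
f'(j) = 9*j^2 - 2*j = j*(9*j - 2)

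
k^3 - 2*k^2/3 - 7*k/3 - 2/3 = (k - 2)*(k + 1/3)*(k + 1)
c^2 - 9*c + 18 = (c - 6)*(c - 3)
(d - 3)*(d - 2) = d^2 - 5*d + 6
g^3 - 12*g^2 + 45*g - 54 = (g - 6)*(g - 3)^2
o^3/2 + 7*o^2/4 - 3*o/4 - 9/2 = (o/2 + 1)*(o - 3/2)*(o + 3)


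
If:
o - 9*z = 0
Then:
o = 9*z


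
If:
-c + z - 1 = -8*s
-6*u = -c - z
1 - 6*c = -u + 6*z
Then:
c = 6/35 - z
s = 41/280 - z/4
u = 1/35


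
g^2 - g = g*(g - 1)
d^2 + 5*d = d*(d + 5)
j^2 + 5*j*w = j*(j + 5*w)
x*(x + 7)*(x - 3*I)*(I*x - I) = I*x^4 + 3*x^3 + 6*I*x^3 + 18*x^2 - 7*I*x^2 - 21*x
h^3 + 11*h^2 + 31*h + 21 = (h + 1)*(h + 3)*(h + 7)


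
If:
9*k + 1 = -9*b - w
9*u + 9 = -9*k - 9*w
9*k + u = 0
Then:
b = -17*w/72 - 17/72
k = w/8 + 1/8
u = -9*w/8 - 9/8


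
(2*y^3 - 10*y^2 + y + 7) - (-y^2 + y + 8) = 2*y^3 - 9*y^2 - 1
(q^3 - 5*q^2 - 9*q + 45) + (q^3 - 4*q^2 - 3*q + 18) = 2*q^3 - 9*q^2 - 12*q + 63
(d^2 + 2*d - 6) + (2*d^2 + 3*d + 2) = 3*d^2 + 5*d - 4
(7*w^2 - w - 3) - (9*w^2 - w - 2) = -2*w^2 - 1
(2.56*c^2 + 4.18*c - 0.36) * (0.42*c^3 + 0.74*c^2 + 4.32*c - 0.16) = 1.0752*c^5 + 3.65*c^4 + 14.0012*c^3 + 17.3816*c^2 - 2.224*c + 0.0576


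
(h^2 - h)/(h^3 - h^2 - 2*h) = (1 - h)/(-h^2 + h + 2)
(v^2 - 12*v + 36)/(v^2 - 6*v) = (v - 6)/v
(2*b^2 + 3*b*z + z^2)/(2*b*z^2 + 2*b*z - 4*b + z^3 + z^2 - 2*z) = (b + z)/(z^2 + z - 2)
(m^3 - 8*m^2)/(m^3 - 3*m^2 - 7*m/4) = 4*m*(8 - m)/(-4*m^2 + 12*m + 7)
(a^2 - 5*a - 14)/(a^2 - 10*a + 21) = (a + 2)/(a - 3)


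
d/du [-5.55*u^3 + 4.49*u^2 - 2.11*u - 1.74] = -16.65*u^2 + 8.98*u - 2.11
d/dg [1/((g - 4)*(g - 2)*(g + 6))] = (28 - 3*g^2)/(g^6 - 56*g^4 + 96*g^3 + 784*g^2 - 2688*g + 2304)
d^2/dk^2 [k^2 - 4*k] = 2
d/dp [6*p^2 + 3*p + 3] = 12*p + 3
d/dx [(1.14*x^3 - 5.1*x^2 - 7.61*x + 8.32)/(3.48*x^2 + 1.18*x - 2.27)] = (3.9672*x^4 + 2.6904*x^3 + 12.7014*x^2 - 34.7532*x + 7.4571)/(12.1104*x^4 + 8.2128*x^3 - 14.4068*x^2 - 5.3572*x + 5.1529)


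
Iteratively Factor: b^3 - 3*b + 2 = (b - 1)*(b^2 + b - 2) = (b - 1)*(b + 2)*(b - 1)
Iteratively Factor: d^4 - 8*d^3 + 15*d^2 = (d)*(d^3 - 8*d^2 + 15*d) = d*(d - 3)*(d^2 - 5*d) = d^2*(d - 3)*(d - 5)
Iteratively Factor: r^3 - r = (r)*(r^2 - 1) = r*(r - 1)*(r + 1)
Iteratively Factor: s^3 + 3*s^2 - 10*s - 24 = (s + 4)*(s^2 - s - 6) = (s + 2)*(s + 4)*(s - 3)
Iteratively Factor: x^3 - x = (x)*(x^2 - 1) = x*(x - 1)*(x + 1)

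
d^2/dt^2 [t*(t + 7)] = 2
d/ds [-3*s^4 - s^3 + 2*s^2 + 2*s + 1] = -12*s^3 - 3*s^2 + 4*s + 2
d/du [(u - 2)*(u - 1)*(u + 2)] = 3*u^2 - 2*u - 4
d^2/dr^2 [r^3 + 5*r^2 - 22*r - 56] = 6*r + 10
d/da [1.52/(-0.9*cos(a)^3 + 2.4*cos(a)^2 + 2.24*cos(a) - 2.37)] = (-4.104*cos(a)^2 + 7.296*cos(a) + 3.4048)*sin(a)/(0.9*cos(a)^3 - 2.4*cos(a)^2 - 2.24*cos(a) + 2.37)^2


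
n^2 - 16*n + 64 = (n - 8)^2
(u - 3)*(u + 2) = u^2 - u - 6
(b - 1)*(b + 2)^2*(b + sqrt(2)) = b^4 + sqrt(2)*b^3 + 3*b^3 + 3*sqrt(2)*b^2 - 4*b - 4*sqrt(2)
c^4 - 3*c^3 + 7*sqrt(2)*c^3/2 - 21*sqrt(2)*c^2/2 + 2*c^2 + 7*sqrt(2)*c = c*(c - 2)*(c - 1)*(c + 7*sqrt(2)/2)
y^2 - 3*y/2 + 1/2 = (y - 1)*(y - 1/2)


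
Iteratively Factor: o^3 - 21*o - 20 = (o + 1)*(o^2 - o - 20) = (o - 5)*(o + 1)*(o + 4)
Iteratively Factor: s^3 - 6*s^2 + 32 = (s - 4)*(s^2 - 2*s - 8) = (s - 4)*(s + 2)*(s - 4)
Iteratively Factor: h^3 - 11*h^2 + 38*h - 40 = (h - 5)*(h^2 - 6*h + 8) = (h - 5)*(h - 4)*(h - 2)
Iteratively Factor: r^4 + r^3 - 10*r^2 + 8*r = (r - 2)*(r^3 + 3*r^2 - 4*r) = (r - 2)*(r + 4)*(r^2 - r) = r*(r - 2)*(r + 4)*(r - 1)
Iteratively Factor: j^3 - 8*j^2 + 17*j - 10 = (j - 5)*(j^2 - 3*j + 2) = (j - 5)*(j - 1)*(j - 2)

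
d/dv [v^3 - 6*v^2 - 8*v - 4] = 3*v^2 - 12*v - 8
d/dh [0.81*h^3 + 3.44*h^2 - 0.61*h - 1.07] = 2.43*h^2 + 6.88*h - 0.61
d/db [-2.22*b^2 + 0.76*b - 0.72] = 0.76 - 4.44*b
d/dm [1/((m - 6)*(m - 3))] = (9 - 2*m)/(m^4 - 18*m^3 + 117*m^2 - 324*m + 324)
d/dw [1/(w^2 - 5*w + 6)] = (5 - 2*w)/(w^2 - 5*w + 6)^2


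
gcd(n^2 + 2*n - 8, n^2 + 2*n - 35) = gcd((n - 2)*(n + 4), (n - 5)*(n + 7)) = 1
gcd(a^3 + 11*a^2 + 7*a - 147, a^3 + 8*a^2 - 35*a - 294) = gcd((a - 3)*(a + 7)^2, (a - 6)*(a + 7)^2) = a^2 + 14*a + 49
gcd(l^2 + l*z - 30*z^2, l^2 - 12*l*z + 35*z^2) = -l + 5*z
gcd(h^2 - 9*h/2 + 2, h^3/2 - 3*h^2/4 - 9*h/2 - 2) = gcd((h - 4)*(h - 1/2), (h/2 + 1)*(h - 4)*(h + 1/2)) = h - 4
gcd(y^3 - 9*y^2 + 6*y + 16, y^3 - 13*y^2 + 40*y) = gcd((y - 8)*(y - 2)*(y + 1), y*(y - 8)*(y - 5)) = y - 8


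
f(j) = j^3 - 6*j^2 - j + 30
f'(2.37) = -12.59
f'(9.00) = 134.00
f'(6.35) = 43.77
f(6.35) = 37.76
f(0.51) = 28.06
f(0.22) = 29.50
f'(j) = 3*j^2 - 12*j - 1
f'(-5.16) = 140.80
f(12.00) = 882.00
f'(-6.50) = 203.75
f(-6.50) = -491.62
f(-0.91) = 25.19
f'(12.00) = 287.00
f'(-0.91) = 12.40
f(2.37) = 7.24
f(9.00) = 264.00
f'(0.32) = -4.53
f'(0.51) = -6.34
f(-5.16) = -261.98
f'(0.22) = -3.49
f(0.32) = 29.10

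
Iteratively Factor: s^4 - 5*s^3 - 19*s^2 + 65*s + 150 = (s + 2)*(s^3 - 7*s^2 - 5*s + 75) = (s - 5)*(s + 2)*(s^2 - 2*s - 15) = (s - 5)^2*(s + 2)*(s + 3)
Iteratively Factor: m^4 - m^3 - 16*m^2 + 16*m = (m - 4)*(m^3 + 3*m^2 - 4*m) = (m - 4)*(m - 1)*(m^2 + 4*m) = m*(m - 4)*(m - 1)*(m + 4)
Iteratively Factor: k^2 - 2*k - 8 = (k - 4)*(k + 2)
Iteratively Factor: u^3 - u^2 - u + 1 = (u - 1)*(u^2 - 1) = (u - 1)^2*(u + 1)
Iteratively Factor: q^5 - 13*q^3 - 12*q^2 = (q - 4)*(q^4 + 4*q^3 + 3*q^2) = q*(q - 4)*(q^3 + 4*q^2 + 3*q) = q*(q - 4)*(q + 3)*(q^2 + q) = q*(q - 4)*(q + 1)*(q + 3)*(q)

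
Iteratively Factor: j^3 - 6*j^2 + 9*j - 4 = (j - 1)*(j^2 - 5*j + 4) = (j - 1)^2*(j - 4)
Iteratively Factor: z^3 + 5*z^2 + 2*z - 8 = (z + 4)*(z^2 + z - 2) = (z - 1)*(z + 4)*(z + 2)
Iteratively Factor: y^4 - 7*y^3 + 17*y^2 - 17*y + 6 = (y - 2)*(y^3 - 5*y^2 + 7*y - 3) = (y - 2)*(y - 1)*(y^2 - 4*y + 3) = (y - 2)*(y - 1)^2*(y - 3)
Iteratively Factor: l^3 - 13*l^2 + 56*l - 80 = (l - 4)*(l^2 - 9*l + 20) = (l - 4)^2*(l - 5)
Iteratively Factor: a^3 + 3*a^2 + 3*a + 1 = (a + 1)*(a^2 + 2*a + 1) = (a + 1)^2*(a + 1)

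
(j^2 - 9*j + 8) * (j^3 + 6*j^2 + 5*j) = j^5 - 3*j^4 - 41*j^3 + 3*j^2 + 40*j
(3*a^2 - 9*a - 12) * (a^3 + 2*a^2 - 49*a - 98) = 3*a^5 - 3*a^4 - 177*a^3 + 123*a^2 + 1470*a + 1176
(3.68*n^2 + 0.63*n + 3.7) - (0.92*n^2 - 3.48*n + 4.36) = 2.76*n^2 + 4.11*n - 0.66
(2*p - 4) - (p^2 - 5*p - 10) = -p^2 + 7*p + 6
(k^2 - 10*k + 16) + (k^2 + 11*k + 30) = 2*k^2 + k + 46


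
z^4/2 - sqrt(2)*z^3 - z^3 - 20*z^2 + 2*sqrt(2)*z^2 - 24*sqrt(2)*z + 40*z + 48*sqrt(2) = (z/2 + sqrt(2))*(z - 2)*(z - 6*sqrt(2))*(z + 2*sqrt(2))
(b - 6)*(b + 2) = b^2 - 4*b - 12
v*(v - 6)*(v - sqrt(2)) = v^3 - 6*v^2 - sqrt(2)*v^2 + 6*sqrt(2)*v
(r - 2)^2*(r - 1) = r^3 - 5*r^2 + 8*r - 4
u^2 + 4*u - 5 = (u - 1)*(u + 5)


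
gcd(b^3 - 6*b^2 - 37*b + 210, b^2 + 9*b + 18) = b + 6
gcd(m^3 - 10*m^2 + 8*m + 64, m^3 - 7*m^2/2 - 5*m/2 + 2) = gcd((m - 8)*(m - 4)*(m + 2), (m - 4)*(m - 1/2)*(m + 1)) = m - 4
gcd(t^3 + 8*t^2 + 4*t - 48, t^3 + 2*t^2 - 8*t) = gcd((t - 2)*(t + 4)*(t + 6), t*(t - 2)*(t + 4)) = t^2 + 2*t - 8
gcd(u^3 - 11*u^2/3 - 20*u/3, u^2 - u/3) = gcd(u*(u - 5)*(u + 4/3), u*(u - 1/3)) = u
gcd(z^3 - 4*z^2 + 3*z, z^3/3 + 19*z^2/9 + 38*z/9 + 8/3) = 1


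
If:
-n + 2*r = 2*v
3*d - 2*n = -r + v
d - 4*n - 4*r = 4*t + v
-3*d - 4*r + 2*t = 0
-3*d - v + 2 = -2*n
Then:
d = -13/19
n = -26/19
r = 12/19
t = 9/38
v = 25/19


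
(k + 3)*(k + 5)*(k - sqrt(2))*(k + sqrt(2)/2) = k^4 - sqrt(2)*k^3/2 + 8*k^3 - 4*sqrt(2)*k^2 + 14*k^2 - 15*sqrt(2)*k/2 - 8*k - 15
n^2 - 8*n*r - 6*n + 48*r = (n - 6)*(n - 8*r)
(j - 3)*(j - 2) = j^2 - 5*j + 6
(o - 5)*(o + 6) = o^2 + o - 30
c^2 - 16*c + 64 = (c - 8)^2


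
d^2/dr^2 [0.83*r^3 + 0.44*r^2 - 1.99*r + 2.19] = 4.98*r + 0.88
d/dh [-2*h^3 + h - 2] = 1 - 6*h^2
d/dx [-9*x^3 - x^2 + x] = -27*x^2 - 2*x + 1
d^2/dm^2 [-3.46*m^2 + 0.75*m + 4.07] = -6.92000000000000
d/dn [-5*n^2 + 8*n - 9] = 8 - 10*n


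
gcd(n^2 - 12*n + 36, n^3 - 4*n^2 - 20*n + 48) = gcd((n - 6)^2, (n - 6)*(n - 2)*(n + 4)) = n - 6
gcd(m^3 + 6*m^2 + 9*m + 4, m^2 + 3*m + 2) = m + 1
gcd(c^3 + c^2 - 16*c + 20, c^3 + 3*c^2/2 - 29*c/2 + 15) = c^2 + 3*c - 10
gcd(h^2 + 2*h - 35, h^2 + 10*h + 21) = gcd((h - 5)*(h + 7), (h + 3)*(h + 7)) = h + 7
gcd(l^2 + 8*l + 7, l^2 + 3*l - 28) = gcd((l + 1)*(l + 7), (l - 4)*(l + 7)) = l + 7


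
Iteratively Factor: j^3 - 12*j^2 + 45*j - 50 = (j - 2)*(j^2 - 10*j + 25) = (j - 5)*(j - 2)*(j - 5)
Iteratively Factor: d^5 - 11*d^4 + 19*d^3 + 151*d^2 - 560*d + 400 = (d - 5)*(d^4 - 6*d^3 - 11*d^2 + 96*d - 80) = (d - 5)*(d - 1)*(d^3 - 5*d^2 - 16*d + 80) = (d - 5)*(d - 1)*(d + 4)*(d^2 - 9*d + 20) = (d - 5)*(d - 4)*(d - 1)*(d + 4)*(d - 5)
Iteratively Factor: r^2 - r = (r)*(r - 1)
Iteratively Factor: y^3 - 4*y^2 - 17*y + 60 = (y + 4)*(y^2 - 8*y + 15) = (y - 5)*(y + 4)*(y - 3)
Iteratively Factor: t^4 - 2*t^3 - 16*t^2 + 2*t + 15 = (t + 3)*(t^3 - 5*t^2 - t + 5) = (t - 1)*(t + 3)*(t^2 - 4*t - 5) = (t - 5)*(t - 1)*(t + 3)*(t + 1)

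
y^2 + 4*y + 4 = (y + 2)^2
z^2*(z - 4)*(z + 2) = z^4 - 2*z^3 - 8*z^2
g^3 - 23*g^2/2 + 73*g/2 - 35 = (g - 7)*(g - 5/2)*(g - 2)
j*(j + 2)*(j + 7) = j^3 + 9*j^2 + 14*j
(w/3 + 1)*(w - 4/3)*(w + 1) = w^3/3 + 8*w^2/9 - 7*w/9 - 4/3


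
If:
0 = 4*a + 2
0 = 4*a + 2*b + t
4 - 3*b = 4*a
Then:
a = -1/2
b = 2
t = -2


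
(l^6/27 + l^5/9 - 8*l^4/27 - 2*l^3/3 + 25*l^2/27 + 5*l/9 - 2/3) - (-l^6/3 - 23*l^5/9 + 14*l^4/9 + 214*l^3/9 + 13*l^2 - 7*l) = 10*l^6/27 + 8*l^5/3 - 50*l^4/27 - 220*l^3/9 - 326*l^2/27 + 68*l/9 - 2/3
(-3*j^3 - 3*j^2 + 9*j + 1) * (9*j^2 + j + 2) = -27*j^5 - 30*j^4 + 72*j^3 + 12*j^2 + 19*j + 2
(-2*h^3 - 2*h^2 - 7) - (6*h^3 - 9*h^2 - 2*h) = -8*h^3 + 7*h^2 + 2*h - 7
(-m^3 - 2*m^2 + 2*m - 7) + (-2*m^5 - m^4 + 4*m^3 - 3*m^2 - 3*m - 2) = -2*m^5 - m^4 + 3*m^3 - 5*m^2 - m - 9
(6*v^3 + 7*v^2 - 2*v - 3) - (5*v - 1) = 6*v^3 + 7*v^2 - 7*v - 2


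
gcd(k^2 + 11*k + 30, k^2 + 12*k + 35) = k + 5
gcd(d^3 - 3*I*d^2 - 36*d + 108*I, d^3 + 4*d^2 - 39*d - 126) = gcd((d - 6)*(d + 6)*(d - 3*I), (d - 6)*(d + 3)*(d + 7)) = d - 6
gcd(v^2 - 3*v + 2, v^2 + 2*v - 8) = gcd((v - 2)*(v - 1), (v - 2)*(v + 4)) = v - 2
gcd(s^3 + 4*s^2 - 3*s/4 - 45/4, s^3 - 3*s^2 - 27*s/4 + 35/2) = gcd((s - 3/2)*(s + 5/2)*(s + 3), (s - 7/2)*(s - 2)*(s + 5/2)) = s + 5/2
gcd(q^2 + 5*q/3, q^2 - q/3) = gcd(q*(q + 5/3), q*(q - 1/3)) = q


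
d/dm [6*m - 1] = 6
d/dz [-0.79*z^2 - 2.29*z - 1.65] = -1.58*z - 2.29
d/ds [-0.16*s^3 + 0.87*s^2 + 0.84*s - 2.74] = -0.48*s^2 + 1.74*s + 0.84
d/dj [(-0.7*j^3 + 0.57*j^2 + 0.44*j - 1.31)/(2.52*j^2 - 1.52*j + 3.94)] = (-1.764*j^4 + 2.128*j^3 - 10.2492*j^2 + 11.094*j - 0.2576)/(6.3504*j^4 - 7.6608*j^3 + 22.168*j^2 - 11.9776*j + 15.5236)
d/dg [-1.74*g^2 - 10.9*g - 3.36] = -3.48*g - 10.9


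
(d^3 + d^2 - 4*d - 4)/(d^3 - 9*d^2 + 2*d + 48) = (d^2 - d - 2)/(d^2 - 11*d + 24)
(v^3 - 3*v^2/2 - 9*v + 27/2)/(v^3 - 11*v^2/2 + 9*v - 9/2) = (v + 3)/(v - 1)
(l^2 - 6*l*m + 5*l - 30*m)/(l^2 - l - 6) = (-l^2 + 6*l*m - 5*l + 30*m)/(-l^2 + l + 6)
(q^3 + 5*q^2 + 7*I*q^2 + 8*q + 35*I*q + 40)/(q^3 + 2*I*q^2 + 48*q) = (q^2 + q*(5 - I) - 5*I)/(q*(q - 6*I))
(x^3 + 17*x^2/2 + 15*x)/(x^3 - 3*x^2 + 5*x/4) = 2*(2*x^2 + 17*x + 30)/(4*x^2 - 12*x + 5)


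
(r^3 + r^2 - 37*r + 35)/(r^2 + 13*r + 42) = (r^2 - 6*r + 5)/(r + 6)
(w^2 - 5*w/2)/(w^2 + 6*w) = (w - 5/2)/(w + 6)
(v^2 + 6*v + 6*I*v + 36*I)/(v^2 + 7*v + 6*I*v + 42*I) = (v + 6)/(v + 7)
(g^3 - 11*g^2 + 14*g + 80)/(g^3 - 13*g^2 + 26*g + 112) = (g - 5)/(g - 7)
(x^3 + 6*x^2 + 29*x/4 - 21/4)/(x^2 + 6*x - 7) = (4*x^3 + 24*x^2 + 29*x - 21)/(4*(x^2 + 6*x - 7))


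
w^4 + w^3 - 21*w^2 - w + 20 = (w - 4)*(w - 1)*(w + 1)*(w + 5)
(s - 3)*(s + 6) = s^2 + 3*s - 18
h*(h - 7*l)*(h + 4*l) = h^3 - 3*h^2*l - 28*h*l^2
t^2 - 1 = (t - 1)*(t + 1)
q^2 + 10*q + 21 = (q + 3)*(q + 7)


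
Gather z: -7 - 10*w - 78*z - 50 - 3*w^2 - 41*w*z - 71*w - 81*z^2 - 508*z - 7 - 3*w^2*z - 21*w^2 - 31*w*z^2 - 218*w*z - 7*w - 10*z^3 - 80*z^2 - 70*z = -24*w^2 - 88*w - 10*z^3 + z^2*(-31*w - 161) + z*(-3*w^2 - 259*w - 656) - 64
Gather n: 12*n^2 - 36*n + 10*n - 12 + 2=12*n^2 - 26*n - 10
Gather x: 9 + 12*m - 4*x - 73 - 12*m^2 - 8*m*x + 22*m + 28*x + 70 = -12*m^2 + 34*m + x*(24 - 8*m) + 6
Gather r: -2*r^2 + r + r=-2*r^2 + 2*r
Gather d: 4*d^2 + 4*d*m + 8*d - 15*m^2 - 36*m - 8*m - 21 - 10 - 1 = 4*d^2 + d*(4*m + 8) - 15*m^2 - 44*m - 32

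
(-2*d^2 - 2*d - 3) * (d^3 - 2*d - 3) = -2*d^5 - 2*d^4 + d^3 + 10*d^2 + 12*d + 9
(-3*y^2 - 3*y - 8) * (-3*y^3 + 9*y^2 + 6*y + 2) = 9*y^5 - 18*y^4 - 21*y^3 - 96*y^2 - 54*y - 16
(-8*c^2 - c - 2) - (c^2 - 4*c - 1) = -9*c^2 + 3*c - 1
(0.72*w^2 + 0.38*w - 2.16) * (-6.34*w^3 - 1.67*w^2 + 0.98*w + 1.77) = -4.5648*w^5 - 3.6116*w^4 + 13.7654*w^3 + 5.254*w^2 - 1.4442*w - 3.8232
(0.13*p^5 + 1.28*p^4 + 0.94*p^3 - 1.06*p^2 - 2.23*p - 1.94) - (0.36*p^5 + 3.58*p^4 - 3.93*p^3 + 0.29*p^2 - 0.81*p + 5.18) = -0.23*p^5 - 2.3*p^4 + 4.87*p^3 - 1.35*p^2 - 1.42*p - 7.12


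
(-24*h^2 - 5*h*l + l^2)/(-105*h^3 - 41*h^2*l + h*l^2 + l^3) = (8*h - l)/(35*h^2 + 2*h*l - l^2)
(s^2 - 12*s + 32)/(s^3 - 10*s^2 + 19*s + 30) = (s^2 - 12*s + 32)/(s^3 - 10*s^2 + 19*s + 30)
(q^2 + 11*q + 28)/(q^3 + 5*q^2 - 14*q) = (q + 4)/(q*(q - 2))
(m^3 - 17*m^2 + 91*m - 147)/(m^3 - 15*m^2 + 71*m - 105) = (m - 7)/(m - 5)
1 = 1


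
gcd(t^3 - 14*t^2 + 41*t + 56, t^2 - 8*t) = t - 8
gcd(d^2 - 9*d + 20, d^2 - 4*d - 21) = 1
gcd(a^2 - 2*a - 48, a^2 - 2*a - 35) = 1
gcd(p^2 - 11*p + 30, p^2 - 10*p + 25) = p - 5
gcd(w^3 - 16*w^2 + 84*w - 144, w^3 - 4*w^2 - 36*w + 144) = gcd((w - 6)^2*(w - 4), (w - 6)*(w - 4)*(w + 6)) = w^2 - 10*w + 24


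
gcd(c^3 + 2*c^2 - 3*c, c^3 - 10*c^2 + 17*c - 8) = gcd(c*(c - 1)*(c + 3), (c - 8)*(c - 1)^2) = c - 1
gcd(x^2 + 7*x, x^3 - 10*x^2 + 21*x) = x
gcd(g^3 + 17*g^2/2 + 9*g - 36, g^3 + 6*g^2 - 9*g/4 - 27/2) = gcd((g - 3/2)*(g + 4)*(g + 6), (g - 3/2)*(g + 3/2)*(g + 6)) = g^2 + 9*g/2 - 9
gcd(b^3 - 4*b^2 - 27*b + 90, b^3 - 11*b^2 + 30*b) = b - 6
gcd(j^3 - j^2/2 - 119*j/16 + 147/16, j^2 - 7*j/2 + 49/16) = j^2 - 7*j/2 + 49/16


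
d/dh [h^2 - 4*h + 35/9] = 2*h - 4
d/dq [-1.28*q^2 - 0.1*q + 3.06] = -2.56*q - 0.1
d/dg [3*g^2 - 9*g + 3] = 6*g - 9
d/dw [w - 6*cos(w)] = 6*sin(w) + 1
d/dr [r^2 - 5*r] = 2*r - 5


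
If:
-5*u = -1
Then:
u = 1/5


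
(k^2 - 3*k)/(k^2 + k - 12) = k/(k + 4)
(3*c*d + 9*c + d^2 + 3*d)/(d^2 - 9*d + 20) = (3*c*d + 9*c + d^2 + 3*d)/(d^2 - 9*d + 20)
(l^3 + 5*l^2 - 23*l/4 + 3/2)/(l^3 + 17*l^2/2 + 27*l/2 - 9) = (l - 1/2)/(l + 3)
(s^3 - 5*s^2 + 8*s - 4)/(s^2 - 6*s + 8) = (s^2 - 3*s + 2)/(s - 4)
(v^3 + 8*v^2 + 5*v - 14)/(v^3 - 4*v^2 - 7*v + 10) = (v + 7)/(v - 5)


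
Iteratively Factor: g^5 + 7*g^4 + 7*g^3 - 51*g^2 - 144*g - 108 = (g + 2)*(g^4 + 5*g^3 - 3*g^2 - 45*g - 54) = (g - 3)*(g + 2)*(g^3 + 8*g^2 + 21*g + 18) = (g - 3)*(g + 2)*(g + 3)*(g^2 + 5*g + 6) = (g - 3)*(g + 2)*(g + 3)^2*(g + 2)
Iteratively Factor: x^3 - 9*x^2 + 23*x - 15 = (x - 5)*(x^2 - 4*x + 3) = (x - 5)*(x - 1)*(x - 3)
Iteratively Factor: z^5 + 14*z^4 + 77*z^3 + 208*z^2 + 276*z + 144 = (z + 4)*(z^4 + 10*z^3 + 37*z^2 + 60*z + 36) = (z + 2)*(z + 4)*(z^3 + 8*z^2 + 21*z + 18) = (z + 2)^2*(z + 4)*(z^2 + 6*z + 9) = (z + 2)^2*(z + 3)*(z + 4)*(z + 3)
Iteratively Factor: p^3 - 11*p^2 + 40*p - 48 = (p - 3)*(p^2 - 8*p + 16) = (p - 4)*(p - 3)*(p - 4)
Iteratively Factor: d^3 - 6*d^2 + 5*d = (d)*(d^2 - 6*d + 5) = d*(d - 5)*(d - 1)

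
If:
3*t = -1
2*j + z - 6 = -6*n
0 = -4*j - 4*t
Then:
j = 1/3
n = 8/9 - z/6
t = -1/3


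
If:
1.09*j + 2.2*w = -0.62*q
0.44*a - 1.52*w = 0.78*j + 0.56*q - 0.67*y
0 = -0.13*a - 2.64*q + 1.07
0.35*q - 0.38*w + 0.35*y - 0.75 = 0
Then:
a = 0.30245709844486 - 1.62436470642022*y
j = 3.03574214949364 - 2.05320035459091*y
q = 0.0799876559979653*y + 0.390409309546276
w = 0.994725472629705*y - 1.6140966885758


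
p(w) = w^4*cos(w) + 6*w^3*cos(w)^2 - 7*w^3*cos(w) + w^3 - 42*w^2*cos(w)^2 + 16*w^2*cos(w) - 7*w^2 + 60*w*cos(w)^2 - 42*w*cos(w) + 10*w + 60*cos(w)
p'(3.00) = -13.50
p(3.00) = -11.58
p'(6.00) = 594.01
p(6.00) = 318.07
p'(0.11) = 12.93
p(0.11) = 62.27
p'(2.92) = -16.50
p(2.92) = -10.38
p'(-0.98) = 27.99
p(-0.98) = 19.12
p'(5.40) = 249.06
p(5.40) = 55.44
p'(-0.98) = 27.99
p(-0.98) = 19.12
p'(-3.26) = 825.14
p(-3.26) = -1696.99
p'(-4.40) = -1891.78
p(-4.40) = -883.60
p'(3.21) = -1.50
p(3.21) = -13.24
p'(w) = -w^4*sin(w) - 12*w^3*sin(w)*cos(w) + 7*w^3*sin(w) + 4*w^3*cos(w) + 84*w^2*sin(w)*cos(w) - 16*w^2*sin(w) + 18*w^2*cos(w)^2 - 21*w^2*cos(w) + 3*w^2 - 120*w*sin(w)*cos(w) + 42*w*sin(w) - 84*w*cos(w)^2 + 32*w*cos(w) - 14*w - 60*sin(w) + 60*cos(w)^2 - 42*cos(w) + 10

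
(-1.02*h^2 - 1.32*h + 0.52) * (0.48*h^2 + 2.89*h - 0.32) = -0.4896*h^4 - 3.5814*h^3 - 3.2388*h^2 + 1.9252*h - 0.1664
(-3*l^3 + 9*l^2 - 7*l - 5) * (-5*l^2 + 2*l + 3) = 15*l^5 - 51*l^4 + 44*l^3 + 38*l^2 - 31*l - 15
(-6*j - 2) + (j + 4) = 2 - 5*j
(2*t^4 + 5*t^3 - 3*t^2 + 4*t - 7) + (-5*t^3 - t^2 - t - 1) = 2*t^4 - 4*t^2 + 3*t - 8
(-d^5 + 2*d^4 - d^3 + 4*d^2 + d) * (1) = -d^5 + 2*d^4 - d^3 + 4*d^2 + d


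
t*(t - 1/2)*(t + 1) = t^3 + t^2/2 - t/2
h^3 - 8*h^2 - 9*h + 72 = (h - 8)*(h - 3)*(h + 3)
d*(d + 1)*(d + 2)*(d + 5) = d^4 + 8*d^3 + 17*d^2 + 10*d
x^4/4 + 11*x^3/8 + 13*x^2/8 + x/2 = x*(x/4 + 1)*(x + 1/2)*(x + 1)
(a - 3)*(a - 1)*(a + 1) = a^3 - 3*a^2 - a + 3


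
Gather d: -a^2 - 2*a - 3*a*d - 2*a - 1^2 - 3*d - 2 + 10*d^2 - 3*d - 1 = -a^2 - 4*a + 10*d^2 + d*(-3*a - 6) - 4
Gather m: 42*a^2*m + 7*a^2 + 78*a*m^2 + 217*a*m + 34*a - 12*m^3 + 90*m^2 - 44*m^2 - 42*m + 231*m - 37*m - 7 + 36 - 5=7*a^2 + 34*a - 12*m^3 + m^2*(78*a + 46) + m*(42*a^2 + 217*a + 152) + 24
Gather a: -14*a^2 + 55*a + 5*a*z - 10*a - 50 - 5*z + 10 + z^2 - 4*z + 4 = -14*a^2 + a*(5*z + 45) + z^2 - 9*z - 36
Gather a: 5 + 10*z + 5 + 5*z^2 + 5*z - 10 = 5*z^2 + 15*z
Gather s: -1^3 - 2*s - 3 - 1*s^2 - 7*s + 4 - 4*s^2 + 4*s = -5*s^2 - 5*s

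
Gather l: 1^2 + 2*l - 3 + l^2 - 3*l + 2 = l^2 - l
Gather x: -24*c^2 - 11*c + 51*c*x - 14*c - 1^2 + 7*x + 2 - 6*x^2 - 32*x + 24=-24*c^2 - 25*c - 6*x^2 + x*(51*c - 25) + 25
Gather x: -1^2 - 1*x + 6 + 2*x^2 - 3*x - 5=2*x^2 - 4*x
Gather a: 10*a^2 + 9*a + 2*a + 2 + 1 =10*a^2 + 11*a + 3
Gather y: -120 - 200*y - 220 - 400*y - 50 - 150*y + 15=-750*y - 375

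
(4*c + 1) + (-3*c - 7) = c - 6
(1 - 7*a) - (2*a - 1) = 2 - 9*a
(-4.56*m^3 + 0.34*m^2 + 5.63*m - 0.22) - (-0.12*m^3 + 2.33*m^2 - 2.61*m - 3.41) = -4.44*m^3 - 1.99*m^2 + 8.24*m + 3.19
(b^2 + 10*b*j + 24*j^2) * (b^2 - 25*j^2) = b^4 + 10*b^3*j - b^2*j^2 - 250*b*j^3 - 600*j^4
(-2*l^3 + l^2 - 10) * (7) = -14*l^3 + 7*l^2 - 70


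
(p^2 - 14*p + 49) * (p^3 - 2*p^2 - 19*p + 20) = p^5 - 16*p^4 + 58*p^3 + 188*p^2 - 1211*p + 980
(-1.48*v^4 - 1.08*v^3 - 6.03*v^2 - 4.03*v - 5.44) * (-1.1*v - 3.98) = 1.628*v^5 + 7.0784*v^4 + 10.9314*v^3 + 28.4324*v^2 + 22.0234*v + 21.6512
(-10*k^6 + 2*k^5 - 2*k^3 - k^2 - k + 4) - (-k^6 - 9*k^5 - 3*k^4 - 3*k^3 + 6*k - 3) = -9*k^6 + 11*k^5 + 3*k^4 + k^3 - k^2 - 7*k + 7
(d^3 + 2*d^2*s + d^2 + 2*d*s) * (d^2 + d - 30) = d^5 + 2*d^4*s + 2*d^4 + 4*d^3*s - 29*d^3 - 58*d^2*s - 30*d^2 - 60*d*s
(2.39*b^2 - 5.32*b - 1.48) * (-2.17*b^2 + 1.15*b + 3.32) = -5.1863*b^4 + 14.2929*b^3 + 5.0284*b^2 - 19.3644*b - 4.9136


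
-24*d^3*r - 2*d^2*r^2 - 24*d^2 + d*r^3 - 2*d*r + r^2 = (-6*d + r)*(4*d + r)*(d*r + 1)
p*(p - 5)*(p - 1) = p^3 - 6*p^2 + 5*p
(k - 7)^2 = k^2 - 14*k + 49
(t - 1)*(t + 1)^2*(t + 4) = t^4 + 5*t^3 + 3*t^2 - 5*t - 4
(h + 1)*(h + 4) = h^2 + 5*h + 4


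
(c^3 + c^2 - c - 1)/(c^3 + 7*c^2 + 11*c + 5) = (c - 1)/(c + 5)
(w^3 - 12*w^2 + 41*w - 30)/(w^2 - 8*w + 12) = (w^2 - 6*w + 5)/(w - 2)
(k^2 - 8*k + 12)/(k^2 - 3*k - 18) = (k - 2)/(k + 3)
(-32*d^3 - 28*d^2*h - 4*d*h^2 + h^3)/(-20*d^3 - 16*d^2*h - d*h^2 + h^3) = (8*d - h)/(5*d - h)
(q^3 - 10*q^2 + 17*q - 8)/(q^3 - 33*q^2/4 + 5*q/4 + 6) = 4*(q - 1)/(4*q + 3)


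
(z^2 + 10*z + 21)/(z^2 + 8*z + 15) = (z + 7)/(z + 5)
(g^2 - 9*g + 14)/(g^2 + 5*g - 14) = (g - 7)/(g + 7)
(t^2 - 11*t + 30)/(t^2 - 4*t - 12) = (t - 5)/(t + 2)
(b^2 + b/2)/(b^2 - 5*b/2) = (2*b + 1)/(2*b - 5)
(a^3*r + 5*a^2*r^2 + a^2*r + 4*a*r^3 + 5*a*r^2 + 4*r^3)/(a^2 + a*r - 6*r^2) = r*(a^3 + 5*a^2*r + a^2 + 4*a*r^2 + 5*a*r + 4*r^2)/(a^2 + a*r - 6*r^2)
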